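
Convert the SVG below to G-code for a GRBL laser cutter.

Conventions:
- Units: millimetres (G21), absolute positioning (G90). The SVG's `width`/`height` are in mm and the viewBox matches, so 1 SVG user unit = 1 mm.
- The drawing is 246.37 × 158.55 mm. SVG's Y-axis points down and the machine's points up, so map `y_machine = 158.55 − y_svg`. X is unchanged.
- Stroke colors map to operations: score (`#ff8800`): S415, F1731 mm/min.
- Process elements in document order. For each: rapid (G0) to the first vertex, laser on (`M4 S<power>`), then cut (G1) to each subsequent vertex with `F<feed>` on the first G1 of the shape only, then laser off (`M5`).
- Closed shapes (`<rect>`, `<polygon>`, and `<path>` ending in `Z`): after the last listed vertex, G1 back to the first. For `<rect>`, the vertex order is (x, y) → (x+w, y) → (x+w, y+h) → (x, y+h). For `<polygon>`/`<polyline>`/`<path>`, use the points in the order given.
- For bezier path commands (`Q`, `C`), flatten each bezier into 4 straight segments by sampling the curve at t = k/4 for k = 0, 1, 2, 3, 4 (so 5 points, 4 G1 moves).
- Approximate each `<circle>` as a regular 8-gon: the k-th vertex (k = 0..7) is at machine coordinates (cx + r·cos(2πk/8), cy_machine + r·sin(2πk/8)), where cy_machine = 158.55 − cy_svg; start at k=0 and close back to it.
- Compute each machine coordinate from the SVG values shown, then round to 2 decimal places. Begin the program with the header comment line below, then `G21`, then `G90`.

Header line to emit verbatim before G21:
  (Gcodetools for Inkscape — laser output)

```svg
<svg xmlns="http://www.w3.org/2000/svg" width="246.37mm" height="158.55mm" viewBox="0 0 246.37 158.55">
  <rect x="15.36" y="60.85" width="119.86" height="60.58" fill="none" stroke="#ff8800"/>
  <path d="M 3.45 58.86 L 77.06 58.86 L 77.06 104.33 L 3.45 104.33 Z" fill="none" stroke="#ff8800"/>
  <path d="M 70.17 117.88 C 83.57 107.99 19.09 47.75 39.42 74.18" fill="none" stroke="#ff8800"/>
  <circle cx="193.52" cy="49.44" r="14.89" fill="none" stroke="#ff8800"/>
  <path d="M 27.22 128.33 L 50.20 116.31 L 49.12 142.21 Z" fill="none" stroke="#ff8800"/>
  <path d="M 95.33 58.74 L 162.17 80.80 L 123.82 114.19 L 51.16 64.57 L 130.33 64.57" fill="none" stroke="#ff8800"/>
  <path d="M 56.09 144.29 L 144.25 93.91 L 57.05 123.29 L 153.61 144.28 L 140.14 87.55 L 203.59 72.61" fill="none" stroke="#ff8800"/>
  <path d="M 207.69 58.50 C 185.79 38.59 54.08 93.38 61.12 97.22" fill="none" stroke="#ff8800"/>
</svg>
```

(Gcodetools for Inkscape — laser output)
G21
G90
G0 X15.36 Y97.70
M4 S415
G1 X135.22 Y97.70 F1731
G1 X135.22 Y37.12
G1 X15.36 Y37.12
G1 X15.36 Y97.70
M5
G0 X3.45 Y99.69
M4 S415
G1 X77.06 Y99.69 F1731
G1 X77.06 Y54.22
G1 X3.45 Y54.22
G1 X3.45 Y99.69
M5
G0 X70.17 Y40.67
M4 S415
G1 X68.16 Y55.39 F1731
G1 X52.20 Y76.14
G1 X37.53 Y90.08
G1 X39.42 Y84.37
M5
G0 X208.41 Y109.11
M4 S415
G1 X204.05 Y119.64 F1731
G1 X193.52 Y124.00
G1 X182.99 Y119.64
G1 X178.63 Y109.11
G1 X182.99 Y98.58
G1 X193.52 Y94.22
G1 X204.05 Y98.58
G1 X208.41 Y109.11
M5
G0 X27.22 Y30.22
M4 S415
G1 X50.20 Y42.24 F1731
G1 X49.12 Y16.34
G1 X27.22 Y30.22
M5
G0 X95.33 Y99.81
M4 S415
G1 X162.17 Y77.75 F1731
G1 X123.82 Y44.36
G1 X51.16 Y93.98
G1 X130.33 Y93.98
M5
G0 X56.09 Y14.26
M4 S415
G1 X144.25 Y64.64 F1731
G1 X57.05 Y35.26
G1 X153.61 Y14.27
G1 X140.14 Y71.00
G1 X203.59 Y85.94
M5
G0 X207.69 Y100.05
M4 S415
G1 X174.56 Y102.94 F1731
G1 X123.55 Y89.60
G1 X77.97 Y71.80
G1 X61.12 Y61.33
M5

1 u = 1 mm; y_m = 158.55 − y.

[1] `<rect>` rectangle, #ff8800→score S415 F1731: (15.36,97.70) → (135.22,97.70) → (135.22,37.12) → (15.36,37.12) → (15.36,97.70) (closed)

[2] `<path>` rectangle, #ff8800→score S415 F1731: (3.45,99.69) → (77.06,99.69) → (77.06,54.22) → (3.45,54.22) → (3.45,99.69) (closed)

[3] `<path>` cubic bezier, #ff8800→score S415 F1731: (70.17,40.67) → (68.16,55.39) → (52.20,76.14) → (37.53,90.08) → (39.42,84.37)

[4] `<circle>` circle, #ff8800→score S415 F1731: (208.41,109.11) → (204.05,119.64) → (193.52,124.00) → (182.99,119.64) → (178.63,109.11) → (182.99,98.58) → (193.52,94.22) → (204.05,98.58) → (208.41,109.11) (closed)

[5] `<path>` regular polygon, #ff8800→score S415 F1731: (27.22,30.22) → (50.20,42.24) → (49.12,16.34) → (27.22,30.22) (closed)

[6] `<path>` open polyline, #ff8800→score S415 F1731: (95.33,99.81) → (162.17,77.75) → (123.82,44.36) → (51.16,93.98) → (130.33,93.98)

[7] `<path>` open polyline, #ff8800→score S415 F1731: (56.09,14.26) → (144.25,64.64) → (57.05,35.26) → (153.61,14.27) → (140.14,71.00) → (203.59,85.94)

[8] `<path>` cubic bezier, #ff8800→score S415 F1731: (207.69,100.05) → (174.56,102.94) → (123.55,89.60) → (77.97,71.80) → (61.12,61.33)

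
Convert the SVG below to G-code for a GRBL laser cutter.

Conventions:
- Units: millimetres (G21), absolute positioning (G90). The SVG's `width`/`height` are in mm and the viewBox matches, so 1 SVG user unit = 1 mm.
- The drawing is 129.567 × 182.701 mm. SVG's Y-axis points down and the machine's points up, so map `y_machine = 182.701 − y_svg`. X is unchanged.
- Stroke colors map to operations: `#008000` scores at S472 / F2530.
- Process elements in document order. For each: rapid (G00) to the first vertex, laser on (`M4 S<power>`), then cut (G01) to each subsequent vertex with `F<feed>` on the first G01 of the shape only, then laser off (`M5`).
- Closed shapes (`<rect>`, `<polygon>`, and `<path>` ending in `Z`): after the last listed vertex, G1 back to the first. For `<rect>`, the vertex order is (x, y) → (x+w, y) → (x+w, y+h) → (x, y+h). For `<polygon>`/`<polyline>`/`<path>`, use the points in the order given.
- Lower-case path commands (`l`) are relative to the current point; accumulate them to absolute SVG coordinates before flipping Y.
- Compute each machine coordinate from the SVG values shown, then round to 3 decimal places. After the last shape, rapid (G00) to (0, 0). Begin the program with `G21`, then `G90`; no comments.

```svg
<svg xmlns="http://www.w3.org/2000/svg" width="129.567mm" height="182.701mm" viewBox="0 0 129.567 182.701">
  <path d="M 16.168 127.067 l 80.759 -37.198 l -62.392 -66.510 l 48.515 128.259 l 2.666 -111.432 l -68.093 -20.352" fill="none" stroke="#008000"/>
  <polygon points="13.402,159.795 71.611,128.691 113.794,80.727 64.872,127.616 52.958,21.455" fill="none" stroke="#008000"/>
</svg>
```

viewBox `0 0 129.567 182.701` with mm width/height → 1 unit = 1 mm. Flip: y_m = 182.701 − y_svg.

**Shape 1** — `<path>` open polyline, stroke `#008000` → score (S472, F2530). Machine vertices: (16.168,55.634) → (96.927,92.832) → (34.535,159.342) → (83.050,31.083) → (85.716,142.515) → (17.623,162.867). Open path.

**Shape 2** — `<polygon>` closed polygon, stroke `#008000` → score (S472, F2530). Machine vertices: (13.402,22.906) → (71.611,54.010) → (113.794,101.974) → (64.872,55.085) → (52.958,161.246) → (13.402,22.906). Closed: final G1 returns to the first vertex.

G21
G90
G00 X16.168 Y55.634
M4 S472
G01 X96.927 Y92.832 F2530
G01 X34.535 Y159.342
G01 X83.050 Y31.083
G01 X85.716 Y142.515
G01 X17.623 Y162.867
M5
G00 X13.402 Y22.906
M4 S472
G01 X71.611 Y54.010 F2530
G01 X113.794 Y101.974
G01 X64.872 Y55.085
G01 X52.958 Y161.246
G01 X13.402 Y22.906
M5
G00 X0.000 Y0.000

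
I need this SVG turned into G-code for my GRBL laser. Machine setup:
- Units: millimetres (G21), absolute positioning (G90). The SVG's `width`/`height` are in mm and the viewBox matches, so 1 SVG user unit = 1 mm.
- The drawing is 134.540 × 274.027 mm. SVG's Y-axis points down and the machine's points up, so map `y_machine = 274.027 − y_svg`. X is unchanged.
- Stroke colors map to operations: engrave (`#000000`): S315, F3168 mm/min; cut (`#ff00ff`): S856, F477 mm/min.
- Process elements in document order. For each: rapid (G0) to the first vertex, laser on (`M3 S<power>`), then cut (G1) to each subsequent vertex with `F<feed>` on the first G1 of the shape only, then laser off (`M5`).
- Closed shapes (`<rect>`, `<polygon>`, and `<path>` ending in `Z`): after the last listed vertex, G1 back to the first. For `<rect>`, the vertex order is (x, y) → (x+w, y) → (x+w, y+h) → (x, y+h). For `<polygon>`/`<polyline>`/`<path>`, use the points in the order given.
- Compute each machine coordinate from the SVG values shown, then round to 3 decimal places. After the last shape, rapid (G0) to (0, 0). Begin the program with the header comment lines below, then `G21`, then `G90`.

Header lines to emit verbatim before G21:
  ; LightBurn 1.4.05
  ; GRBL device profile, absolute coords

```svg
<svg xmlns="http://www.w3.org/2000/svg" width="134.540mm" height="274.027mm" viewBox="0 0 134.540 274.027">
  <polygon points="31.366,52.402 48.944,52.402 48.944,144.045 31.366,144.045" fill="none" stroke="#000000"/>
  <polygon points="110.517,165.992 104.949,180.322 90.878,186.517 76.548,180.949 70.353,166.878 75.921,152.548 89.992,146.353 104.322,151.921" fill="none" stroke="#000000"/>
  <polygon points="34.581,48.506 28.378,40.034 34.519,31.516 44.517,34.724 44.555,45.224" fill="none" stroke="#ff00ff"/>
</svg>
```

1 u = 1 mm; y_m = 274.027 − y.

[1] `<polygon>` rectangle, #000000→engrave S315 F3168: (31.366,221.625) → (48.944,221.625) → (48.944,129.982) → (31.366,129.982) → (31.366,221.625) (closed)

[2] `<polygon>` regular polygon, #000000→engrave S315 F3168: (110.517,108.035) → (104.949,93.705) → (90.878,87.510) → (76.548,93.078) → (70.353,107.149) → (75.921,121.479) → (89.992,127.674) → (104.322,122.106) → (110.517,108.035) (closed)

[3] `<polygon>` regular polygon, #ff00ff→cut S856 F477: (34.581,225.521) → (28.378,233.993) → (34.519,242.511) → (44.517,239.303) → (44.555,228.803) → (34.581,225.521) (closed)

; LightBurn 1.4.05
; GRBL device profile, absolute coords
G21
G90
G0 X31.366 Y221.625
M3 S315
G1 X48.944 Y221.625 F3168
G1 X48.944 Y129.982
G1 X31.366 Y129.982
G1 X31.366 Y221.625
M5
G0 X110.517 Y108.035
M3 S315
G1 X104.949 Y93.705 F3168
G1 X90.878 Y87.510
G1 X76.548 Y93.078
G1 X70.353 Y107.149
G1 X75.921 Y121.479
G1 X89.992 Y127.674
G1 X104.322 Y122.106
G1 X110.517 Y108.035
M5
G0 X34.581 Y225.521
M3 S856
G1 X28.378 Y233.993 F477
G1 X34.519 Y242.511
G1 X44.517 Y239.303
G1 X44.555 Y228.803
G1 X34.581 Y225.521
M5
G0 X0.000 Y0.000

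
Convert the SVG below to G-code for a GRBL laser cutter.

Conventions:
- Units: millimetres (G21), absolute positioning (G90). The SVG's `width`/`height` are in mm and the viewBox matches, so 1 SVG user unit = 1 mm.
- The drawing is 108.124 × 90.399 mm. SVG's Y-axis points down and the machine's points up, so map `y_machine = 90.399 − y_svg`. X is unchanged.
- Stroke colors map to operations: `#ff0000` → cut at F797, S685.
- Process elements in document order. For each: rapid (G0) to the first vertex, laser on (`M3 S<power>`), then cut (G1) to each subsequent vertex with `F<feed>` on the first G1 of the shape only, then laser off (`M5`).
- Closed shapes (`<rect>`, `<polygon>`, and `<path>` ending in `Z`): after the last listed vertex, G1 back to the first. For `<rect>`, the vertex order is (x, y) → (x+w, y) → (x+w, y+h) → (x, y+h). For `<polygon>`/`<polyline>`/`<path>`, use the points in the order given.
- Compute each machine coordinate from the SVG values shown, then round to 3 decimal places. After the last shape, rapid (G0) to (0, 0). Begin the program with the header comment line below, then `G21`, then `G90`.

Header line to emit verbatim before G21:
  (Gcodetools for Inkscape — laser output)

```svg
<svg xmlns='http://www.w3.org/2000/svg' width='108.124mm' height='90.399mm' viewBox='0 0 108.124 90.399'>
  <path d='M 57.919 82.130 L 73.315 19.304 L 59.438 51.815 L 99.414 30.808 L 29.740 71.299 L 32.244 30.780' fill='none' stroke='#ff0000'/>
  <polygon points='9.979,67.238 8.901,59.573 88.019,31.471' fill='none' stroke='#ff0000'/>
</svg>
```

viewBox `0 0 108.124 90.399` with mm width/height → 1 unit = 1 mm. Flip: y_m = 90.399 − y_svg.

**Shape 1** — `<path>` open polyline, stroke `#ff0000` → cut (S685, F797). Machine vertices: (57.919,8.269) → (73.315,71.095) → (59.438,38.584) → (99.414,59.591) → (29.740,19.100) → (32.244,59.619). Open path.

**Shape 2** — `<polygon>` closed polygon, stroke `#ff0000` → cut (S685, F797). Machine vertices: (9.979,23.161) → (8.901,30.826) → (88.019,58.928) → (9.979,23.161). Closed: final G1 returns to the first vertex.

(Gcodetools for Inkscape — laser output)
G21
G90
G0 X57.919 Y8.269
M3 S685
G1 X73.315 Y71.095 F797
G1 X59.438 Y38.584
G1 X99.414 Y59.591
G1 X29.740 Y19.100
G1 X32.244 Y59.619
M5
G0 X9.979 Y23.161
M3 S685
G1 X8.901 Y30.826 F797
G1 X88.019 Y58.928
G1 X9.979 Y23.161
M5
G0 X0.000 Y0.000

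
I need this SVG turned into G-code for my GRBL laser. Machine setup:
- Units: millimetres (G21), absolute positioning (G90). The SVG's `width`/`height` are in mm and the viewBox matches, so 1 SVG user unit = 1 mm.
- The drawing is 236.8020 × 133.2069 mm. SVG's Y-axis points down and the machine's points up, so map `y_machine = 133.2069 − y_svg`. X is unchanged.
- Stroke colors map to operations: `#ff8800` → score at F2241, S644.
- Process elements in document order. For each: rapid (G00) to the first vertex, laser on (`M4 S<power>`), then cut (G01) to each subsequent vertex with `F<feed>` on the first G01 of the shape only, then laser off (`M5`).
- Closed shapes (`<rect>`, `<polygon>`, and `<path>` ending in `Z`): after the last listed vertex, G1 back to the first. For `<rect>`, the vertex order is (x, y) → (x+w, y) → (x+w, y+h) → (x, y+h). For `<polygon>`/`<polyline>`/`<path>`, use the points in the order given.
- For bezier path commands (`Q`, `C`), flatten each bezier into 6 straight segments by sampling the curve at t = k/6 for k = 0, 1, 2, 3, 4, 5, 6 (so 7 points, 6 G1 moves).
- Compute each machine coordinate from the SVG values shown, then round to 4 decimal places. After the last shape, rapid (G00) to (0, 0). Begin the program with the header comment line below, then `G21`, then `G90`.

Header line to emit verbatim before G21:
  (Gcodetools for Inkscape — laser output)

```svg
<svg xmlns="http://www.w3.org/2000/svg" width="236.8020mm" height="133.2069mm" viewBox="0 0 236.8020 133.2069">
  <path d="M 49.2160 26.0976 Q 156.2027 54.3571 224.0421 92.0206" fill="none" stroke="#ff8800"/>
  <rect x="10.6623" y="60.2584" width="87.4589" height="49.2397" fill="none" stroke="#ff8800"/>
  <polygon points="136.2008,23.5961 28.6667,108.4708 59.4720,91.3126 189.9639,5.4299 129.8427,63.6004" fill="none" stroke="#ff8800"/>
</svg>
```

(Gcodetools for Inkscape — laser output)
G21
G90
G00 X49.2160 Y107.1093
M4 S644
G01 X83.7908 Y97.4282 F2241
G01 X116.1908 Y87.2247
G01 X146.4159 Y76.4988
G01 X174.4661 Y65.2504
G01 X200.3415 Y53.4796
G01 X224.0421 Y41.1863
M5
G00 X10.6623 Y72.9485
M4 S644
G01 X98.1212 Y72.9485 F2241
G01 X98.1212 Y23.7088
G01 X10.6623 Y23.7088
G01 X10.6623 Y72.9485
M5
G00 X136.2008 Y109.6108
M4 S644
G01 X28.6667 Y24.7361 F2241
G01 X59.4720 Y41.8943
G01 X189.9639 Y127.7770
G01 X129.8427 Y69.6065
G01 X136.2008 Y109.6108
M5
G00 X0.0000 Y0.0000

1 u = 1 mm; y_m = 133.2069 − y.

[1] `<path>` quadratic bezier, #ff8800→score S644 F2241: (49.2160,107.1093) → (83.7908,97.4282) → (116.1908,87.2247) → (146.4159,76.4988) → (174.4661,65.2504) → (200.3415,53.4796) → (224.0421,41.1863)

[2] `<rect>` rectangle, #ff8800→score S644 F2241: (10.6623,72.9485) → (98.1212,72.9485) → (98.1212,23.7088) → (10.6623,23.7088) → (10.6623,72.9485) (closed)

[3] `<polygon>` closed polygon, #ff8800→score S644 F2241: (136.2008,109.6108) → (28.6667,24.7361) → (59.4720,41.8943) → (189.9639,127.7770) → (129.8427,69.6065) → (136.2008,109.6108) (closed)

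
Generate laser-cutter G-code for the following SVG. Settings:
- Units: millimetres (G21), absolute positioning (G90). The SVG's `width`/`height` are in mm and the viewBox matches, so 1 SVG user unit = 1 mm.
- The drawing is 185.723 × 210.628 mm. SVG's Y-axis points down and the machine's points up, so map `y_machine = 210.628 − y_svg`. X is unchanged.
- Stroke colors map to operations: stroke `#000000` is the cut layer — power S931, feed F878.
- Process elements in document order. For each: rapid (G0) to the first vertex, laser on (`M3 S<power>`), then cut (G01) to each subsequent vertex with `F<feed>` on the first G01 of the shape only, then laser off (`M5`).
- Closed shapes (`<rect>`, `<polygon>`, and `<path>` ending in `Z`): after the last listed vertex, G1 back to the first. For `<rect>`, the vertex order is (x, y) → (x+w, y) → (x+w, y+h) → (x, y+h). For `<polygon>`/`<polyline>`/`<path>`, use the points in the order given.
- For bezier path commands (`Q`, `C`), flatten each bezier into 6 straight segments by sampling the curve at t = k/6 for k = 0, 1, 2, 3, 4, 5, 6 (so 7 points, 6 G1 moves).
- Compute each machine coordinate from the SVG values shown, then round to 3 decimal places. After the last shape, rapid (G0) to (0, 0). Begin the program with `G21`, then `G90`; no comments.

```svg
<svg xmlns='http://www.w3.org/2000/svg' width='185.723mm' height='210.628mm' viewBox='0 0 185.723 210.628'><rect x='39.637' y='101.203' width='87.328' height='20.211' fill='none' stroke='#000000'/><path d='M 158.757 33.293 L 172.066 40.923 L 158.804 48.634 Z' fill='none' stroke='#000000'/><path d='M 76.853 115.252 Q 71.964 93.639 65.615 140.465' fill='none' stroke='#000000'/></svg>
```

G21
G90
G0 X39.637 Y109.425
M3 S931
G01 X126.965 Y109.425 F878
G01 X126.965 Y89.214
G01 X39.637 Y89.214
G01 X39.637 Y109.425
M5
G0 X158.757 Y177.335
M3 S931
G01 X172.066 Y169.705 F878
G01 X158.804 Y161.994
G01 X158.757 Y177.335
M5
G0 X76.853 Y95.376
M3 S931
G01 X75.183 Y100.679 F878
G01 X73.431 Y102.180
G01 X71.599 Y99.879
G01 X69.685 Y93.776
G01 X67.691 Y83.871
G01 X65.615 Y70.163
M5
G0 X0.000 Y0.000

viewBox `0 0 185.723 210.628` with mm width/height → 1 unit = 1 mm. Flip: y_m = 210.628 − y_svg.

**Shape 1** — `<rect>` rectangle, stroke `#000000` → cut (S931, F878). Machine vertices: (39.637,109.425) → (126.965,109.425) → (126.965,89.214) → (39.637,89.214) → (39.637,109.425). Closed: final G1 returns to the first vertex.

**Shape 2** — `<path>` regular polygon, stroke `#000000` → cut (S931, F878). Machine vertices: (158.757,177.335) → (172.066,169.705) → (158.804,161.994) → (158.757,177.335). Closed: final G1 returns to the first vertex.

**Shape 3** — `<path>` quadratic bezier, stroke `#000000` → cut (S931, F878). Control points (SVG): P0=(76.853,115.252), P1=(71.964,93.639), P2=(65.615,140.465); sampled at t=k/6. Machine vertices: (76.853,95.376) → (75.183,100.679) → (73.431,102.180) → (71.599,99.879) → (69.685,93.776) → (67.691,83.871) → (65.615,70.163). Open path.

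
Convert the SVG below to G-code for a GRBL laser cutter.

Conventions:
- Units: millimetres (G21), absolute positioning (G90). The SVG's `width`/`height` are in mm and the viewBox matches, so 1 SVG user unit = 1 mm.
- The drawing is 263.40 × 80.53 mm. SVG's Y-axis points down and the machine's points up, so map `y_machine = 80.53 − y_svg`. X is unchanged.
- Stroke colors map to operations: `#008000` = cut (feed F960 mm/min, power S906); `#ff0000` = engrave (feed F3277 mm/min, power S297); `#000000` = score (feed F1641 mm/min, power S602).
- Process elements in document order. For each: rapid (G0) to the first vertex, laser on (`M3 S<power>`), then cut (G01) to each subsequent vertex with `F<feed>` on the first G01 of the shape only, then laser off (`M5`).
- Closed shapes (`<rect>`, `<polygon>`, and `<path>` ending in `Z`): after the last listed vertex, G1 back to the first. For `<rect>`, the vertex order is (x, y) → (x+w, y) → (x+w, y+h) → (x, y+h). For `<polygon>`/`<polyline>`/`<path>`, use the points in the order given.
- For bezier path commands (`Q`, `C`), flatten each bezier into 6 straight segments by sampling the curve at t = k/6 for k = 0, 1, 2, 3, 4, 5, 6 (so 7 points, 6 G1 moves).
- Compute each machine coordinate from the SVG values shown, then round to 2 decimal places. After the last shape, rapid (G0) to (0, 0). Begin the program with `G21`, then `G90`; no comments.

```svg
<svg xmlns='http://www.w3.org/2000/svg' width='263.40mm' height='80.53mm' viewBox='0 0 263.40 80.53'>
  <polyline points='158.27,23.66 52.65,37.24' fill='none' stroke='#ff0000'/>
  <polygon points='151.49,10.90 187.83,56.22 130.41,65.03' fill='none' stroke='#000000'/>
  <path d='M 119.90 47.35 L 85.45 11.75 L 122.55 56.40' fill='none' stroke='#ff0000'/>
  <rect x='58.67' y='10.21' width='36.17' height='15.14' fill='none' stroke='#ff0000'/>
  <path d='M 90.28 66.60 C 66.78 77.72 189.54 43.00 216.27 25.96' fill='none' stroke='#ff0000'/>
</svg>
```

G21
G90
G0 X158.27 Y56.87
M3 S297
G01 X52.65 Y43.29 F3277
M5
G0 X151.49 Y69.63
M3 S602
G01 X187.83 Y24.31 F1641
G01 X130.41 Y15.50
G01 X151.49 Y69.63
M5
G0 X119.90 Y33.18
M3 S297
G01 X85.45 Y68.78 F3277
G01 X122.55 Y24.13
M5
G0 X58.67 Y70.32
M3 S297
G01 X94.84 Y70.32 F3277
G01 X94.84 Y55.18
G01 X58.67 Y55.18
G01 X58.67 Y70.32
M5
G0 X90.28 Y13.93
M3 S297
G01 X89.60 Y11.90 F3277
G01 X106.56 Y15.74
G01 X134.44 Y23.69
G01 X166.50 Y33.99
G01 X196.02 Y44.87
G01 X216.27 Y54.57
M5
G0 X0.00 Y0.00

viewBox `0 0 263.40 80.53` with mm width/height → 1 unit = 1 mm. Flip: y_m = 80.53 − y_svg.

**Shape 1** — `<polyline>` line segment, stroke `#ff0000` → engrave (S297, F3277). Machine vertices: (158.27,56.87) → (52.65,43.29). Open path.

**Shape 2** — `<polygon>` regular polygon, stroke `#000000` → score (S602, F1641). Machine vertices: (151.49,69.63) → (187.83,24.31) → (130.41,15.50) → (151.49,69.63). Closed: final G1 returns to the first vertex.

**Shape 3** — `<path>` open polyline, stroke `#ff0000` → engrave (S297, F3277). Machine vertices: (119.90,33.18) → (85.45,68.78) → (122.55,24.13). Open path.

**Shape 4** — `<rect>` rectangle, stroke `#ff0000` → engrave (S297, F3277). Machine vertices: (58.67,70.32) → (94.84,70.32) → (94.84,55.18) → (58.67,55.18) → (58.67,70.32). Closed: final G1 returns to the first vertex.

**Shape 5** — `<path>` cubic bezier, stroke `#ff0000` → engrave (S297, F3277). Control points (SVG): P0=(90.28,66.60), P1=(66.78,77.72), P2=(189.54,43.00), P3=(216.27,25.96); sampled at t=k/6. Machine vertices: (90.28,13.93) → (89.60,11.90) → (106.56,15.74) → (134.44,23.69) → (166.50,33.99) → (196.02,44.87) → (216.27,54.57). Open path.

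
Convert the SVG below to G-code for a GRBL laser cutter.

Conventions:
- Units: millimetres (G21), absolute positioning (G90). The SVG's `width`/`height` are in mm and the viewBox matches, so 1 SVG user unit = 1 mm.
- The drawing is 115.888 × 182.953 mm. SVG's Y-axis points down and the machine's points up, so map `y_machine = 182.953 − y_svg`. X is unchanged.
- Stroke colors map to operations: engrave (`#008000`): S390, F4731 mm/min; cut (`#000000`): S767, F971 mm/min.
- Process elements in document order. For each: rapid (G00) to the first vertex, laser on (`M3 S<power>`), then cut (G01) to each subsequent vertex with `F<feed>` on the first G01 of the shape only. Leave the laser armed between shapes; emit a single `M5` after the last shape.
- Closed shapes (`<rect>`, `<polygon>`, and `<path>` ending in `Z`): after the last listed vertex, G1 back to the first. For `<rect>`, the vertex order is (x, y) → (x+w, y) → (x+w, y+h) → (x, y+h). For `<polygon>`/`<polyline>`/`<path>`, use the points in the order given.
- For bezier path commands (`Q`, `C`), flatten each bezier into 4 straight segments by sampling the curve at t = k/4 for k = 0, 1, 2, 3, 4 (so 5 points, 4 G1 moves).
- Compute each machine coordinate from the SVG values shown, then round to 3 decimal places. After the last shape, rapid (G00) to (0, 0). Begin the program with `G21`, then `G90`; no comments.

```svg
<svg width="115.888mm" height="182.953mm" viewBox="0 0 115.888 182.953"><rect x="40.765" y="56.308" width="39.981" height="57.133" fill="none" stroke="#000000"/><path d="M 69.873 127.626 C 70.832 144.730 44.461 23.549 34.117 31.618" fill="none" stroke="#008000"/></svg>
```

viewBox `0 0 115.888 182.953` with mm width/height → 1 unit = 1 mm. Flip: y_m = 182.953 − y_svg.

**Shape 1** — `<rect>` rectangle, stroke `#000000` → cut (S767, F971). Machine vertices: (40.765,126.645) → (80.746,126.645) → (80.746,69.512) → (40.765,69.512) → (40.765,126.645). Closed: final G1 returns to the first vertex.

**Shape 2** — `<path>` cubic bezier, stroke `#008000` → engrave (S390, F4731). Control points (SVG): P0=(69.873,127.626), P1=(70.832,144.730), P2=(44.461,23.549), P3=(34.117,31.618); sampled at t=k/4. Machine vertices: (69.873,55.327) → (66.145,64.247) → (56.234,99.943) → (44.203,137.333) → (34.117,151.335). Open path.

G21
G90
G00 X40.765 Y126.645
M3 S767
G01 X80.746 Y126.645 F971
G01 X80.746 Y69.512
G01 X40.765 Y69.512
G01 X40.765 Y126.645
G00 X69.873 Y55.327
M3 S390
G01 X66.145 Y64.247 F4731
G01 X56.234 Y99.943
G01 X44.203 Y137.333
G01 X34.117 Y151.335
M5
G00 X0.000 Y0.000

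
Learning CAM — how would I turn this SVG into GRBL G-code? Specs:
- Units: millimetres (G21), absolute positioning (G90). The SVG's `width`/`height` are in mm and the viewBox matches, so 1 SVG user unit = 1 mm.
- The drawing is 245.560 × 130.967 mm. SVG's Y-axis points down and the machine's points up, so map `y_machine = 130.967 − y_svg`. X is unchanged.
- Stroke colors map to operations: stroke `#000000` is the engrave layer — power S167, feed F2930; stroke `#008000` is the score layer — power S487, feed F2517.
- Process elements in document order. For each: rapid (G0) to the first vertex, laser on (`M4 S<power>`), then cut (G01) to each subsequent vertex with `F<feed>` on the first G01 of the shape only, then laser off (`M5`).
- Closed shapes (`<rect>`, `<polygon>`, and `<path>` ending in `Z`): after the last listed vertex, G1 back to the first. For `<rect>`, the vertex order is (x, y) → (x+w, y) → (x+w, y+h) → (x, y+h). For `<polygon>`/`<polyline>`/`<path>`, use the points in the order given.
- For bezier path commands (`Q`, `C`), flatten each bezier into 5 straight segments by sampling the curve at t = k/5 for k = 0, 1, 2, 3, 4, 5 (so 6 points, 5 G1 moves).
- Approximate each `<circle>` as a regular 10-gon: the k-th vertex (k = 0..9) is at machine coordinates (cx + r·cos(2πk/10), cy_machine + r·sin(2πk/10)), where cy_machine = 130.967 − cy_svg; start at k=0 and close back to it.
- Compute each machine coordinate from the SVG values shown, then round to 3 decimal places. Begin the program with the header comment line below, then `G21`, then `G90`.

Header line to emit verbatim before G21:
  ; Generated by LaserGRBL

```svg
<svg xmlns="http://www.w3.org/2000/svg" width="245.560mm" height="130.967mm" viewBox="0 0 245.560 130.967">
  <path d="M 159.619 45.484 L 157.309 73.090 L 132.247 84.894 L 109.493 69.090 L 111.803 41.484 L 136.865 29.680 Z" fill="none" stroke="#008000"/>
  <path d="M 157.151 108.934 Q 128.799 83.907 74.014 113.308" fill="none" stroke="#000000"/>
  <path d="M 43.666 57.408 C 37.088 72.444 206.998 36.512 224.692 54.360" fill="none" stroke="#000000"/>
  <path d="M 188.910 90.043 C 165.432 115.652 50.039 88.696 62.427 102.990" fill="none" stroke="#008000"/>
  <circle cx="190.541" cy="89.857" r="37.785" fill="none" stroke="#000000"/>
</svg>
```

Since the viewBox matches the mm dimensions, user units are millimetres directly. The only transform is the Y-flip y_m = 130.967 − y_svg.

Shape 1 is a regular polygon drawn with `<path>`. Its stroke #008000 means score at S487, F2517. After flipping Y the toolpath is (159.619,85.483) → (157.309,57.877) → (132.247,46.073) → (109.493,61.877) → (111.803,89.483) → (136.865,101.287) → (159.619,85.483), returning to the start.

Shape 2 is a quadratic bezier drawn with `<path>`. Its stroke #000000 means engrave at S167, F2930. After flipping Y the toolpath is (157.151,22.033) → (144.753,29.867) → (130.240,33.346) → (113.613,32.471) → (94.871,27.242) → (74.014,17.659).

Shape 3 is a cubic bezier drawn with `<path>`. Its stroke #000000 means engrave at S167, F2930. After flipping Y the toolpath is (43.666,73.559) → (58.268,69.816) → (99.450,73.277) → (151.433,78.914) → (198.439,81.700) → (224.692,76.607).

Shape 4 is a cubic bezier drawn with `<path>`. Its stroke #008000 means score at S487, F2517. After flipping Y the toolpath is (188.910,40.924) → (165.551,31.116) → (130.678,29.420) → (94.836,31.334) → (68.570,32.354) → (62.427,27.977).

Shape 5 is a circle drawn with `<circle>`. Its stroke #000000 means engrave at S167, F2930. After flipping Y the toolpath is (228.326,41.110) → (221.110,63.319) → (202.217,77.046) → (178.865,77.046) → (159.972,63.319) → (152.756,41.110) → (159.972,18.901) → (178.865,5.174) → (202.217,5.174) → (221.110,18.901) → (228.326,41.110), returning to the start.

; Generated by LaserGRBL
G21
G90
G0 X159.619 Y85.483
M4 S487
G01 X157.309 Y57.877 F2517
G01 X132.247 Y46.073
G01 X109.493 Y61.877
G01 X111.803 Y89.483
G01 X136.865 Y101.287
G01 X159.619 Y85.483
M5
G0 X157.151 Y22.033
M4 S167
G01 X144.753 Y29.867 F2930
G01 X130.240 Y33.346
G01 X113.613 Y32.471
G01 X94.871 Y27.242
G01 X74.014 Y17.659
M5
G0 X43.666 Y73.559
M4 S167
G01 X58.268 Y69.816 F2930
G01 X99.450 Y73.277
G01 X151.433 Y78.914
G01 X198.439 Y81.700
G01 X224.692 Y76.607
M5
G0 X188.910 Y40.924
M4 S487
G01 X165.551 Y31.116 F2517
G01 X130.678 Y29.420
G01 X94.836 Y31.334
G01 X68.570 Y32.354
G01 X62.427 Y27.977
M5
G0 X228.326 Y41.110
M4 S167
G01 X221.110 Y63.319 F2930
G01 X202.217 Y77.046
G01 X178.865 Y77.046
G01 X159.972 Y63.319
G01 X152.756 Y41.110
G01 X159.972 Y18.901
G01 X178.865 Y5.174
G01 X202.217 Y5.174
G01 X221.110 Y18.901
G01 X228.326 Y41.110
M5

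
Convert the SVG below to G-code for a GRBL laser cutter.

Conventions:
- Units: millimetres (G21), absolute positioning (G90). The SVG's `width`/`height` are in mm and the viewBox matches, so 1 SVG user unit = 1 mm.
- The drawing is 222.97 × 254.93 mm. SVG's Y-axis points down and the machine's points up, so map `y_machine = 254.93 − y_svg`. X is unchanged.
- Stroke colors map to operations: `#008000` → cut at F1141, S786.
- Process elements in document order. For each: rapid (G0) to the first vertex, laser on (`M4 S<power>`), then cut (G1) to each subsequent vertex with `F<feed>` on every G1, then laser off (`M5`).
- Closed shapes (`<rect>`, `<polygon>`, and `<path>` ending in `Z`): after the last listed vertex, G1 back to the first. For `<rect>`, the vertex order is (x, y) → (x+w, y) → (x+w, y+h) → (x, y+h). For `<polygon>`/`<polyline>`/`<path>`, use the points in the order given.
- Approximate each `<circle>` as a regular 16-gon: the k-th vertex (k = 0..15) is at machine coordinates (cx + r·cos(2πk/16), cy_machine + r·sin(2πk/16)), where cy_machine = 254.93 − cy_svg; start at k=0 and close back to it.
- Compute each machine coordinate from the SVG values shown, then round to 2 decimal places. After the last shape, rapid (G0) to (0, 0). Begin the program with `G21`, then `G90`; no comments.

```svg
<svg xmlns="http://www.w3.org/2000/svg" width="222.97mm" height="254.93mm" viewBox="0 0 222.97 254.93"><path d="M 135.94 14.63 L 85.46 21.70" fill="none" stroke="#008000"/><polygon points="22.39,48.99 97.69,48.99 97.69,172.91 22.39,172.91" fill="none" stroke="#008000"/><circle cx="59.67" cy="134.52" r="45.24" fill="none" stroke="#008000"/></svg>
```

G21
G90
G0 X135.94 Y240.30
M4 S786
G1 X85.46 Y233.23 F1141
M5
G0 X22.39 Y205.94
M4 S786
G1 X97.69 Y205.94 F1141
G1 X97.69 Y82.02 F1141
G1 X22.39 Y82.02 F1141
G1 X22.39 Y205.94 F1141
M5
G0 X104.91 Y120.41
M4 S786
G1 X101.47 Y137.72 F1141
G1 X91.66 Y152.40 F1141
G1 X76.98 Y162.21 F1141
G1 X59.67 Y165.65 F1141
G1 X42.36 Y162.21 F1141
G1 X27.68 Y152.40 F1141
G1 X17.87 Y137.72 F1141
G1 X14.43 Y120.41 F1141
G1 X17.87 Y103.10 F1141
G1 X27.68 Y88.42 F1141
G1 X42.36 Y78.61 F1141
G1 X59.67 Y75.17 F1141
G1 X76.98 Y78.61 F1141
G1 X91.66 Y88.42 F1141
G1 X101.47 Y103.10 F1141
G1 X104.91 Y120.41 F1141
M5
G0 X0.00 Y0.00

Since the viewBox matches the mm dimensions, user units are millimetres directly. The only transform is the Y-flip y_m = 254.93 − y_svg.

Shape 1 is a line segment drawn with `<path>`. Its stroke #008000 means cut at S786, F1141. After flipping Y the toolpath is (135.94,240.30) → (85.46,233.23).

Shape 2 is a rectangle drawn with `<polygon>`. Its stroke #008000 means cut at S786, F1141. After flipping Y the toolpath is (22.39,205.94) → (97.69,205.94) → (97.69,82.02) → (22.39,82.02) → (22.39,205.94), returning to the start.

Shape 3 is a circle drawn with `<circle>`. Its stroke #008000 means cut at S786, F1141. After flipping Y the toolpath is (104.91,120.41) → (101.47,137.72) → (91.66,152.40) → (76.98,162.21) → (59.67,165.65) → (42.36,162.21) → (27.68,152.40) → (17.87,137.72) → (14.43,120.41) → (17.87,103.10) → (27.68,88.42) → (42.36,78.61) → (59.67,75.17) → (76.98,78.61) → (91.66,88.42) → (101.47,103.10) → (104.91,120.41), returning to the start.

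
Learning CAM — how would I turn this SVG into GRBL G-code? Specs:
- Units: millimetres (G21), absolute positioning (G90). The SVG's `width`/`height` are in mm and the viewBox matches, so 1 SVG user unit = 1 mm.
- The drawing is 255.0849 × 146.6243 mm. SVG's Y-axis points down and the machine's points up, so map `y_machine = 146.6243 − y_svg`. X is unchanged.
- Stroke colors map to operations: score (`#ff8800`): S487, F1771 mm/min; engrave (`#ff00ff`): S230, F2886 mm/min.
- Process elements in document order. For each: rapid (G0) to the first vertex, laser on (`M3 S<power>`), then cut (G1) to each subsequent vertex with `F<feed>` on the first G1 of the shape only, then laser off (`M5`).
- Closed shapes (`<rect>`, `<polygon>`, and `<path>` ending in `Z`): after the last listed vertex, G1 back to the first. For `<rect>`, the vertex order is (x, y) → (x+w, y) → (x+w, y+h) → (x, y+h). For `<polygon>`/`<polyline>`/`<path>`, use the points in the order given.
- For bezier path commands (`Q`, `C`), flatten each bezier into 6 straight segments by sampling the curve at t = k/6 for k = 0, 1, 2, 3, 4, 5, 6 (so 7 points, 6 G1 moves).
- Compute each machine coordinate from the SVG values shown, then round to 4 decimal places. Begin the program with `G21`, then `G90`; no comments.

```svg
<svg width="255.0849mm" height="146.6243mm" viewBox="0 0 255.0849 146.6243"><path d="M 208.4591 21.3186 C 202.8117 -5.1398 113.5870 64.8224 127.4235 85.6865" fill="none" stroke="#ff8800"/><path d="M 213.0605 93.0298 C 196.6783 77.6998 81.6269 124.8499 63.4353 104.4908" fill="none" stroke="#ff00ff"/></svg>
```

G21
G90
G0 X208.4591 Y125.3057
M3 S487
G1 X199.5347 Y131.1735 F1771
G1 X181.8651 Y125.0135
G1 X160.6348 Y110.8677
G1 X141.0282 Y92.7784
G1 X128.2296 Y74.7877
G1 X127.4235 Y60.9378
M5
G0 X213.0605 Y53.5945
M3 S230
G1 X197.5522 Y56.6546 F2886
G1 X171.0304 Y52.9122
G1 X138.9264 Y45.9781
G1 X106.6717 Y39.4630
G1 X79.6975 Y36.9779
G1 X63.4353 Y42.1335
M5

viewBox `0 0 255.0849 146.6243` with mm width/height → 1 unit = 1 mm. Flip: y_m = 146.6243 − y_svg.

**Shape 1** — `<path>` cubic bezier, stroke `#ff8800` → score (S487, F1771). Control points (SVG): P0=(208.4591,21.3186), P1=(202.8117,-5.1398), P2=(113.5870,64.8224), P3=(127.4235,85.6865); sampled at t=k/6. Machine vertices: (208.4591,125.3057) → (199.5347,131.1735) → (181.8651,125.0135) → (160.6348,110.8677) → (141.0282,92.7784) → (128.2296,74.7877) → (127.4235,60.9378). Open path.

**Shape 2** — `<path>` cubic bezier, stroke `#ff00ff` → engrave (S230, F2886). Control points (SVG): P0=(213.0605,93.0298), P1=(196.6783,77.6998), P2=(81.6269,124.8499), P3=(63.4353,104.4908); sampled at t=k/6. Machine vertices: (213.0605,53.5945) → (197.5522,56.6546) → (171.0304,52.9122) → (138.9264,45.9781) → (106.6717,39.4630) → (79.6975,36.9779) → (63.4353,42.1335). Open path.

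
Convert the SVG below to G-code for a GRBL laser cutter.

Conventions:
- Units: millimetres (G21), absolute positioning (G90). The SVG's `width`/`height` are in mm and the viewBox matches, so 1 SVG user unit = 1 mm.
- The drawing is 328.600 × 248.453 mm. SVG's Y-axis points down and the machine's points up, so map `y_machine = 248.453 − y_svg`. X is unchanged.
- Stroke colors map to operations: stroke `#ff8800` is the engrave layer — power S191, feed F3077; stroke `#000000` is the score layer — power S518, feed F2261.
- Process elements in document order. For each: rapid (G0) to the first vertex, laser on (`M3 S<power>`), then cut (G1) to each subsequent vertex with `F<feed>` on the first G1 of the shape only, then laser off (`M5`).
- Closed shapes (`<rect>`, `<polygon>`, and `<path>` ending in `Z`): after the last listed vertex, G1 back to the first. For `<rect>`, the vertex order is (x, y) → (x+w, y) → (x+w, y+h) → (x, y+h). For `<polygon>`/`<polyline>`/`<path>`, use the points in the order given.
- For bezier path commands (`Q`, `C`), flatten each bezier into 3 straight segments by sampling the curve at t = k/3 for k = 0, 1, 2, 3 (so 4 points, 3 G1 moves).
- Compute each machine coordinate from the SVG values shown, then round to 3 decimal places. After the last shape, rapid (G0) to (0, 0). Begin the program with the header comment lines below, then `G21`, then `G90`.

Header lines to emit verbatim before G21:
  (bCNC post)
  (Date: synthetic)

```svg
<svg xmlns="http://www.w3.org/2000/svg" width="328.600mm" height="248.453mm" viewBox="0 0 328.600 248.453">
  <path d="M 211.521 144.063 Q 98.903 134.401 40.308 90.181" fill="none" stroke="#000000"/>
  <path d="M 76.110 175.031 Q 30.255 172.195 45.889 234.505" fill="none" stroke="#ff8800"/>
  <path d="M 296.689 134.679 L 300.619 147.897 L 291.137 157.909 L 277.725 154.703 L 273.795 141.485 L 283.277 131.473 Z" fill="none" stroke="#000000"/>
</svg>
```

(bCNC post)
(Date: synthetic)
G21
G90
G0 X211.521 Y104.390
M3 S518
G1 X142.445 Y114.671 F2261
G1 X85.374 Y132.632
G1 X40.308 Y158.272
M5
G0 X76.110 Y73.422
M3 S191
G1 X52.372 Y68.074 F3077
G1 X42.298 Y48.250
G1 X45.889 Y13.948
M5
G0 X296.689 Y113.774
M3 S518
G1 X300.619 Y100.556 F2261
G1 X291.137 Y90.544
G1 X277.725 Y93.750
G1 X273.795 Y106.968
G1 X283.277 Y116.980
G1 X296.689 Y113.774
M5
G0 X0.000 Y0.000

Since the viewBox matches the mm dimensions, user units are millimetres directly. The only transform is the Y-flip y_m = 248.453 − y_svg.

Shape 1 is a quadratic bezier drawn with `<path>`. Its stroke #000000 means score at S518, F2261. After flipping Y the toolpath is (211.521,104.390) → (142.445,114.671) → (85.374,132.632) → (40.308,158.272).

Shape 2 is a quadratic bezier drawn with `<path>`. Its stroke #ff8800 means engrave at S191, F3077. After flipping Y the toolpath is (76.110,73.422) → (52.372,68.074) → (42.298,48.250) → (45.889,13.948).

Shape 3 is a regular polygon drawn with `<path>`. Its stroke #000000 means score at S518, F2261. After flipping Y the toolpath is (296.689,113.774) → (300.619,100.556) → (291.137,90.544) → (277.725,93.750) → (273.795,106.968) → (283.277,116.980) → (296.689,113.774), returning to the start.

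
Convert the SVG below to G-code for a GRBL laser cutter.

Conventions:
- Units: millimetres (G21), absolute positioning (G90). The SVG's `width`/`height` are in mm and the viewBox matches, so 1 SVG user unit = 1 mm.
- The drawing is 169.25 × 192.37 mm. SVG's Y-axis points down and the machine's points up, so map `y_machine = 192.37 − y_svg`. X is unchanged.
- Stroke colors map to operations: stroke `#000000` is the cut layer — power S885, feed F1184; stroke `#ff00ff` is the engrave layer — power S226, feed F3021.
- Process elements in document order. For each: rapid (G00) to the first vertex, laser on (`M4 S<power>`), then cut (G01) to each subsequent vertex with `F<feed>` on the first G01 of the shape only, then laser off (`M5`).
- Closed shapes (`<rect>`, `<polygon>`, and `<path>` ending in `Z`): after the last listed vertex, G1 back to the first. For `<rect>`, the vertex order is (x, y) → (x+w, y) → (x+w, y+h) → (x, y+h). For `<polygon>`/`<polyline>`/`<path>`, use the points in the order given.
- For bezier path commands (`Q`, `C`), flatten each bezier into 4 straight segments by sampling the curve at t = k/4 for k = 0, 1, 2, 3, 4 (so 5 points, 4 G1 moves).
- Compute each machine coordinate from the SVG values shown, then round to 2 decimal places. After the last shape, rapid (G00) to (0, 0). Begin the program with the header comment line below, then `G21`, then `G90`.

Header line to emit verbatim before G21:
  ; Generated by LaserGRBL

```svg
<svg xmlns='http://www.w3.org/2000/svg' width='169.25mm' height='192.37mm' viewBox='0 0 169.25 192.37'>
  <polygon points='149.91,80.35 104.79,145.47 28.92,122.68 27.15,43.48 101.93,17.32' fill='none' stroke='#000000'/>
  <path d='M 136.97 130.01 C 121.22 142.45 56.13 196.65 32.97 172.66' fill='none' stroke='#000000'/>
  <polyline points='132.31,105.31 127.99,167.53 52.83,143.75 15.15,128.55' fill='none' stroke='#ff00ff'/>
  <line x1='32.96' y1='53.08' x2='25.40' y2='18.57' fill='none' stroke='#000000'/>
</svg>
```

; Generated by LaserGRBL
G21
G90
G00 X149.91 Y112.02
M4 S885
G01 X104.79 Y46.90 F1184
G01 X28.92 Y69.69
G01 X27.15 Y148.89
G01 X101.93 Y175.05
G01 X149.91 Y112.02
M5
G00 X136.97 Y62.36
M4 S885
G01 X117.33 Y47.07 F1184
G01 X87.75 Y27.37
G01 X56.78 Y14.50
G01 X32.97 Y19.71
M5
G00 X132.31 Y87.06
M4 S226
G01 X127.99 Y24.84 F3021
G01 X52.83 Y48.62
G01 X15.15 Y63.82
M5
G00 X32.96 Y139.29
M4 S885
G01 X25.40 Y173.80 F1184
M5
G00 X0.00 Y0.00

1 u = 1 mm; y_m = 192.37 − y.

[1] `<polygon>` regular polygon, #000000→cut S885 F1184: (149.91,112.02) → (104.79,46.90) → (28.92,69.69) → (27.15,148.89) → (101.93,175.05) → (149.91,112.02) (closed)

[2] `<path>` cubic bezier, #000000→cut S885 F1184: (136.97,62.36) → (117.33,47.07) → (87.75,27.37) → (56.78,14.50) → (32.97,19.71)

[3] `<polyline>` open polyline, #ff00ff→engrave S226 F3021: (132.31,87.06) → (127.99,24.84) → (52.83,48.62) → (15.15,63.82)

[4] `<line>` line segment, #000000→cut S885 F1184: (32.96,139.29) → (25.40,173.80)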